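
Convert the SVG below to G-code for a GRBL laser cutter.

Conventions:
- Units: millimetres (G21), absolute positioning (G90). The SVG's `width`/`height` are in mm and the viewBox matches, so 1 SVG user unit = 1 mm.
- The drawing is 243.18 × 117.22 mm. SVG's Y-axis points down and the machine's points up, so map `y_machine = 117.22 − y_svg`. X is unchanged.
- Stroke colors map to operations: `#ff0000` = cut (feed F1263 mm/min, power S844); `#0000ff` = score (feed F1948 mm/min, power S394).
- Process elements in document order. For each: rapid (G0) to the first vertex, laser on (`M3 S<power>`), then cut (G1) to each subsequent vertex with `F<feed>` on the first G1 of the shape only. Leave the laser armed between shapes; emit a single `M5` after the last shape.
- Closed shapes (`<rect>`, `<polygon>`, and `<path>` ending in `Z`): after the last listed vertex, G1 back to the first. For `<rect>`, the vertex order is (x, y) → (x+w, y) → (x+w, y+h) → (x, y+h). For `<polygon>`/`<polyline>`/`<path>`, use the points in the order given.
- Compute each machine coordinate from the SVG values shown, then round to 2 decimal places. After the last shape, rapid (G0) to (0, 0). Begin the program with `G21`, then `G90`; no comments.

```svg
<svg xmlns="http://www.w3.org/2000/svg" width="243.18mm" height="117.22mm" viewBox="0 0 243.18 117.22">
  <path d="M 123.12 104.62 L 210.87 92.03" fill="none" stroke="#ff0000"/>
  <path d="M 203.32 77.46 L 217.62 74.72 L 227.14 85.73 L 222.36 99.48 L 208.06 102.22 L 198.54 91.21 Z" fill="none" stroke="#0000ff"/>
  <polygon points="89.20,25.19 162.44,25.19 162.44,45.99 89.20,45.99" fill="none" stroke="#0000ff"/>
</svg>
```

G21
G90
G0 X123.12 Y12.60
M3 S844
G1 X210.87 Y25.19 F1263
G0 X203.32 Y39.76
M3 S394
G1 X217.62 Y42.50 F1948
G1 X227.14 Y31.49
G1 X222.36 Y17.74
G1 X208.06 Y15.00
G1 X198.54 Y26.01
G1 X203.32 Y39.76
G0 X89.20 Y92.03
M3 S394
G1 X162.44 Y92.03 F1948
G1 X162.44 Y71.23
G1 X89.20 Y71.23
G1 X89.20 Y92.03
M5
G0 X0.00 Y0.00

1 u = 1 mm; y_m = 117.22 − y.

[1] `<path>` line segment, #ff0000→cut S844 F1263: (123.12,12.60) → (210.87,25.19)

[2] `<path>` regular polygon, #0000ff→score S394 F1948: (203.32,39.76) → (217.62,42.50) → (227.14,31.49) → (222.36,17.74) → (208.06,15.00) → (198.54,26.01) → (203.32,39.76) (closed)

[3] `<polygon>` rectangle, #0000ff→score S394 F1948: (89.20,92.03) → (162.44,92.03) → (162.44,71.23) → (89.20,71.23) → (89.20,92.03) (closed)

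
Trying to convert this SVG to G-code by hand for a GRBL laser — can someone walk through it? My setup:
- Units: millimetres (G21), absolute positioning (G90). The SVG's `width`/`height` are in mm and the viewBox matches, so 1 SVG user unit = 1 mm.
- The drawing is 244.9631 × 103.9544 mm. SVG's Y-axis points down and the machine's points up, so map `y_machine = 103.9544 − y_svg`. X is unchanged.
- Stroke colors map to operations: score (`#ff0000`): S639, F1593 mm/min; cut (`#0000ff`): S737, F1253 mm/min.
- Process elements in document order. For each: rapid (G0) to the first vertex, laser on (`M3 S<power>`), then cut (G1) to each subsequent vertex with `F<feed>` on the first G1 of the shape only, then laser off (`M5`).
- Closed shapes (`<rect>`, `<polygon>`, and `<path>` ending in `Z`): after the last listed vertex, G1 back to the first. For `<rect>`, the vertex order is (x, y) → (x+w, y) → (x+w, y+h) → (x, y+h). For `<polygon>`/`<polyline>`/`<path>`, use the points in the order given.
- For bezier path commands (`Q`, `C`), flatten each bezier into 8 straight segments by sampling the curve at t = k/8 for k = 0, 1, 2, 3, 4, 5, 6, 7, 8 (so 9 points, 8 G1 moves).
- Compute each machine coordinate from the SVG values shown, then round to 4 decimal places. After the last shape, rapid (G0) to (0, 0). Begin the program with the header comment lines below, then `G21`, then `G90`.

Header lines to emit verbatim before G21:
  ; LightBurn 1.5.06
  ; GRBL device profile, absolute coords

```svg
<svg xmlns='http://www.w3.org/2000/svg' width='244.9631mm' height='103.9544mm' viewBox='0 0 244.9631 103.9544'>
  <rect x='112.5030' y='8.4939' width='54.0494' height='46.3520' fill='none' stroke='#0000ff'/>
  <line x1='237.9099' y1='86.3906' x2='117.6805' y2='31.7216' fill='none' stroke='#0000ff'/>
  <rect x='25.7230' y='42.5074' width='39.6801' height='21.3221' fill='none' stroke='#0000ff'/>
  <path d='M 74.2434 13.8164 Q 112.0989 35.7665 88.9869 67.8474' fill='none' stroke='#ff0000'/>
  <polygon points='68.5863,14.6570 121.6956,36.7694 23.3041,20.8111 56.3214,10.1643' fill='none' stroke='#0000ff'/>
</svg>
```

; LightBurn 1.5.06
; GRBL device profile, absolute coords
G21
G90
G0 X112.5030 Y95.4605
M3 S737
G1 X166.5524 Y95.4605 F1253
G1 X166.5524 Y49.1085
G1 X112.5030 Y49.1085
G1 X112.5030 Y95.4605
M5
G0 X237.9099 Y17.5638
M3 S737
G1 X117.6805 Y72.2328 F1253
M5
G0 X25.7230 Y61.4470
M3 S737
G1 X65.4031 Y61.4470 F1253
G1 X65.4031 Y40.1249
G1 X25.7230 Y40.1249
G1 X25.7230 Y61.4470
M5
G0 X74.2434 Y90.1380
M3 S639
G1 X82.7547 Y84.4922 F1593
G1 X89.3607 Y78.5298
G1 X94.0615 Y72.2508
G1 X96.8570 Y65.6552
G1 X97.7473 Y58.7430
G1 X96.7324 Y51.5143
G1 X93.8123 Y43.9689
G1 X88.9869 Y36.1070
M5
G0 X68.5863 Y89.2974
M3 S737
G1 X121.6956 Y67.1850 F1253
G1 X23.3041 Y83.1433
G1 X56.3214 Y93.7901
G1 X68.5863 Y89.2974
M5
G0 X0.0000 Y0.0000

Since the viewBox matches the mm dimensions, user units are millimetres directly. The only transform is the Y-flip y_m = 103.9544 − y_svg.

Shape 1 is a rectangle drawn with `<rect>`. Its stroke #0000ff means cut at S737, F1253. After flipping Y the toolpath is (112.5030,95.4605) → (166.5524,95.4605) → (166.5524,49.1085) → (112.5030,49.1085) → (112.5030,95.4605), returning to the start.

Shape 2 is a line segment drawn with `<line>`. Its stroke #0000ff means cut at S737, F1253. After flipping Y the toolpath is (237.9099,17.5638) → (117.6805,72.2328).

Shape 3 is a rectangle drawn with `<rect>`. Its stroke #0000ff means cut at S737, F1253. After flipping Y the toolpath is (25.7230,61.4470) → (65.4031,61.4470) → (65.4031,40.1249) → (25.7230,40.1249) → (25.7230,61.4470), returning to the start.

Shape 4 is a quadratic bezier drawn with `<path>`. Its stroke #ff0000 means score at S639, F1593. After flipping Y the toolpath is (74.2434,90.1380) → (82.7547,84.4922) → (89.3607,78.5298) → (94.0615,72.2508) → (96.8570,65.6552) → (97.7473,58.7430) → (96.7324,51.5143) → (93.8123,43.9689) → (88.9869,36.1070).

Shape 5 is a closed polygon drawn with `<polygon>`. Its stroke #0000ff means cut at S737, F1253. After flipping Y the toolpath is (68.5863,89.2974) → (121.6956,67.1850) → (23.3041,83.1433) → (56.3214,93.7901) → (68.5863,89.2974), returning to the start.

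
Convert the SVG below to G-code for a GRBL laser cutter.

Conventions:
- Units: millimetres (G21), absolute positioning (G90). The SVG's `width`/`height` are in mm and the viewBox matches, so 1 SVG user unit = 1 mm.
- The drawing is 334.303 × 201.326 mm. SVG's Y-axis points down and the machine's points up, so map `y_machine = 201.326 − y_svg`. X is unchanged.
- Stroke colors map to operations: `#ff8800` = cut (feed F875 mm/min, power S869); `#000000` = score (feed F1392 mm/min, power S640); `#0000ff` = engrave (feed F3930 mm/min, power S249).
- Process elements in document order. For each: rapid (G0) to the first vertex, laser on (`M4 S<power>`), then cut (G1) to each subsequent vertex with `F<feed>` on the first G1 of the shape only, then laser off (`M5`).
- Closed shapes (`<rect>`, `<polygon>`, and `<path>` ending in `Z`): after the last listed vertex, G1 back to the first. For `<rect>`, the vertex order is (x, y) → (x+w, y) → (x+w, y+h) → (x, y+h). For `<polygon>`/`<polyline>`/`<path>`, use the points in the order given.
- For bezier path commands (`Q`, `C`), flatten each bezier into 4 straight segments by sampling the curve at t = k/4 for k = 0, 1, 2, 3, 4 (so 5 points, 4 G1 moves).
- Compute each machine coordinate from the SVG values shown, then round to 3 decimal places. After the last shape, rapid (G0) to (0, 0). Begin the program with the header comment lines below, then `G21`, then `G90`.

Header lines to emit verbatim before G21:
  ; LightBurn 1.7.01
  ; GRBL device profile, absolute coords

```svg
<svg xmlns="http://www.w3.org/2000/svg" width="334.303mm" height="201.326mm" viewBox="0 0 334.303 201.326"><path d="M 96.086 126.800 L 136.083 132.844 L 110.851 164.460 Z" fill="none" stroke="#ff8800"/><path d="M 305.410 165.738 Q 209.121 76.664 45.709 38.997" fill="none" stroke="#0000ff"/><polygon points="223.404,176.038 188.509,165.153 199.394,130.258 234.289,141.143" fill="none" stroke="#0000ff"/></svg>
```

Since the viewBox matches the mm dimensions, user units are millimetres directly. The only transform is the Y-flip y_m = 201.326 − y_svg.

Shape 1 is a regular polygon drawn with `<path>`. Its stroke #ff8800 means cut at S869, F875. After flipping Y the toolpath is (96.086,74.526) → (136.083,68.482) → (110.851,36.866) → (96.086,74.526), returning to the start.

Shape 2 is a quadratic bezier drawn with `<path>`. Its stroke #0000ff means engrave at S249, F3930. After flipping Y the toolpath is (305.410,35.588) → (253.070,76.912) → (192.340,111.810) → (123.220,140.283) → (45.709,162.329).

Shape 3 is a regular polygon drawn with `<polygon>`. Its stroke #0000ff means engrave at S249, F3930. After flipping Y the toolpath is (223.404,25.288) → (188.509,36.173) → (199.394,71.068) → (234.289,60.183) → (223.404,25.288), returning to the start.

; LightBurn 1.7.01
; GRBL device profile, absolute coords
G21
G90
G0 X96.086 Y74.526
M4 S869
G1 X136.083 Y68.482 F875
G1 X110.851 Y36.866
G1 X96.086 Y74.526
M5
G0 X305.410 Y35.588
M4 S249
G1 X253.070 Y76.912 F3930
G1 X192.340 Y111.810
G1 X123.220 Y140.283
G1 X45.709 Y162.329
M5
G0 X223.404 Y25.288
M4 S249
G1 X188.509 Y36.173 F3930
G1 X199.394 Y71.068
G1 X234.289 Y60.183
G1 X223.404 Y25.288
M5
G0 X0.000 Y0.000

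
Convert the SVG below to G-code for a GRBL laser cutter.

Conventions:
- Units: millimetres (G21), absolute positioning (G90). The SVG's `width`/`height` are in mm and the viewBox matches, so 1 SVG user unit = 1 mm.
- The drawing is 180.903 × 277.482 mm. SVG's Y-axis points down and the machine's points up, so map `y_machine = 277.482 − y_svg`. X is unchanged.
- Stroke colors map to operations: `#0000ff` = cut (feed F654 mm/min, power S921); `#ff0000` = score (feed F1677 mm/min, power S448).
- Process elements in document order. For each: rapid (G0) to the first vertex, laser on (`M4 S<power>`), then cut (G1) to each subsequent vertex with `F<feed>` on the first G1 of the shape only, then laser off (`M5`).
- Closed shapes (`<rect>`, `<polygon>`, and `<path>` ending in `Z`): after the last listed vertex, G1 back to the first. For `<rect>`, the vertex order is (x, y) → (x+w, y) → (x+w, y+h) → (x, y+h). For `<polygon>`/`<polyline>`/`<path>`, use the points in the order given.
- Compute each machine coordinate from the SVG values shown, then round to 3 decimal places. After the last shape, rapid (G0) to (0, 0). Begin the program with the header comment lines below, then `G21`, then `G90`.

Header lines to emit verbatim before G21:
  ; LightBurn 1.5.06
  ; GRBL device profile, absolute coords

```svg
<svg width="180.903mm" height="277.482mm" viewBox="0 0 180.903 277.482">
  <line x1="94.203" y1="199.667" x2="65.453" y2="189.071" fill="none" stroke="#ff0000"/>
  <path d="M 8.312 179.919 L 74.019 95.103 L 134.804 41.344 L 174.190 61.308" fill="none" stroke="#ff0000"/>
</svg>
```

1 u = 1 mm; y_m = 277.482 − y.

[1] `<line>` line segment, #ff0000→score S448 F1677: (94.203,77.815) → (65.453,88.411)

[2] `<path>` open polyline, #ff0000→score S448 F1677: (8.312,97.563) → (74.019,182.379) → (134.804,236.138) → (174.190,216.174)

; LightBurn 1.5.06
; GRBL device profile, absolute coords
G21
G90
G0 X94.203 Y77.815
M4 S448
G1 X65.453 Y88.411 F1677
M5
G0 X8.312 Y97.563
M4 S448
G1 X74.019 Y182.379 F1677
G1 X134.804 Y236.138
G1 X174.190 Y216.174
M5
G0 X0.000 Y0.000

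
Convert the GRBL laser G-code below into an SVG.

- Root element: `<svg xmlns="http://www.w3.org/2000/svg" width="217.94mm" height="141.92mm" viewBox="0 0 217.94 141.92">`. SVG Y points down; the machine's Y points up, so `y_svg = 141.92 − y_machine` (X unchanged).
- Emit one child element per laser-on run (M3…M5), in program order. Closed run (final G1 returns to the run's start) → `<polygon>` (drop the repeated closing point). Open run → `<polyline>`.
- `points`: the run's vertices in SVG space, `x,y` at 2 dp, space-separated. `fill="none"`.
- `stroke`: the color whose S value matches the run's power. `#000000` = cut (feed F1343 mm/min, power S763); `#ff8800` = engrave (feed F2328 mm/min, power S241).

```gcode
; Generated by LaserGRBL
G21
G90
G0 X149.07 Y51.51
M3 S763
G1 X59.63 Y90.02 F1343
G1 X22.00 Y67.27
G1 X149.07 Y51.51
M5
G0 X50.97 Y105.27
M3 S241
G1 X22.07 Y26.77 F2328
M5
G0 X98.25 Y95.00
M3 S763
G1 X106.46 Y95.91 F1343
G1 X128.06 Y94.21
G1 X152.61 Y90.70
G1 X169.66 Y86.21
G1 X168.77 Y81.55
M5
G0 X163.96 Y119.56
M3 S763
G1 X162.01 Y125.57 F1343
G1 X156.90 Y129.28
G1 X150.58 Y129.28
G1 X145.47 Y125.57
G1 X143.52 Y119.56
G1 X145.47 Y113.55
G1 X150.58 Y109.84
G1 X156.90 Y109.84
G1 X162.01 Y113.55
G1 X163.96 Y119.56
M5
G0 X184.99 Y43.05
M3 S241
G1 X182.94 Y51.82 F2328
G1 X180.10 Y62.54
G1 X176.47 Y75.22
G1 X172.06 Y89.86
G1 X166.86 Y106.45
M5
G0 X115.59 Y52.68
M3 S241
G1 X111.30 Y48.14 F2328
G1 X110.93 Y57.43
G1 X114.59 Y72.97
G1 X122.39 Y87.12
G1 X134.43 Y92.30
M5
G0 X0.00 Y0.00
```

<svg xmlns="http://www.w3.org/2000/svg" width="217.94mm" height="141.92mm" viewBox="0 0 217.94 141.92">
  <polygon points="149.07,90.41 59.63,51.90 22.00,74.65" fill="none" stroke="#000000"/>
  <polyline points="50.97,36.65 22.07,115.15" fill="none" stroke="#ff8800"/>
  <polyline points="98.25,46.92 106.46,46.01 128.06,47.71 152.61,51.22 169.66,55.71 168.77,60.37" fill="none" stroke="#000000"/>
  <polygon points="163.96,22.36 162.01,16.35 156.90,12.64 150.58,12.64 145.47,16.35 143.52,22.36 145.47,28.37 150.58,32.08 156.90,32.08 162.01,28.37" fill="none" stroke="#000000"/>
  <polyline points="184.99,98.87 182.94,90.10 180.10,79.38 176.47,66.70 172.06,52.06 166.86,35.47" fill="none" stroke="#ff8800"/>
  <polyline points="115.59,89.24 111.30,93.78 110.93,84.49 114.59,68.95 122.39,54.80 134.43,49.62" fill="none" stroke="#ff8800"/>
</svg>

y_svg = 141.92 − y_m.

[1] S763→`#000000` (cut); closed run; points: 149.07,90.41 59.63,51.90 22.00,74.65

[2] S241→`#ff8800` (engrave); open run; points: 50.97,36.65 22.07,115.15

[3] S763→`#000000` (cut); open run; points: 98.25,46.92 106.46,46.01 128.06,47.71 152.61,51.22 169.66,55.71 168.77,60.37

[4] S763→`#000000` (cut); closed run; points: 163.96,22.36 162.01,16.35 156.90,12.64 150.58,12.64 145.47,16.35 143.52,22.36 145.47,28.37 150.58,32.08 156.90,32.08 162.01,28.37

[5] S241→`#ff8800` (engrave); open run; points: 184.99,98.87 182.94,90.10 180.10,79.38 176.47,66.70 172.06,52.06 166.86,35.47

[6] S241→`#ff8800` (engrave); open run; points: 115.59,89.24 111.30,93.78 110.93,84.49 114.59,68.95 122.39,54.80 134.43,49.62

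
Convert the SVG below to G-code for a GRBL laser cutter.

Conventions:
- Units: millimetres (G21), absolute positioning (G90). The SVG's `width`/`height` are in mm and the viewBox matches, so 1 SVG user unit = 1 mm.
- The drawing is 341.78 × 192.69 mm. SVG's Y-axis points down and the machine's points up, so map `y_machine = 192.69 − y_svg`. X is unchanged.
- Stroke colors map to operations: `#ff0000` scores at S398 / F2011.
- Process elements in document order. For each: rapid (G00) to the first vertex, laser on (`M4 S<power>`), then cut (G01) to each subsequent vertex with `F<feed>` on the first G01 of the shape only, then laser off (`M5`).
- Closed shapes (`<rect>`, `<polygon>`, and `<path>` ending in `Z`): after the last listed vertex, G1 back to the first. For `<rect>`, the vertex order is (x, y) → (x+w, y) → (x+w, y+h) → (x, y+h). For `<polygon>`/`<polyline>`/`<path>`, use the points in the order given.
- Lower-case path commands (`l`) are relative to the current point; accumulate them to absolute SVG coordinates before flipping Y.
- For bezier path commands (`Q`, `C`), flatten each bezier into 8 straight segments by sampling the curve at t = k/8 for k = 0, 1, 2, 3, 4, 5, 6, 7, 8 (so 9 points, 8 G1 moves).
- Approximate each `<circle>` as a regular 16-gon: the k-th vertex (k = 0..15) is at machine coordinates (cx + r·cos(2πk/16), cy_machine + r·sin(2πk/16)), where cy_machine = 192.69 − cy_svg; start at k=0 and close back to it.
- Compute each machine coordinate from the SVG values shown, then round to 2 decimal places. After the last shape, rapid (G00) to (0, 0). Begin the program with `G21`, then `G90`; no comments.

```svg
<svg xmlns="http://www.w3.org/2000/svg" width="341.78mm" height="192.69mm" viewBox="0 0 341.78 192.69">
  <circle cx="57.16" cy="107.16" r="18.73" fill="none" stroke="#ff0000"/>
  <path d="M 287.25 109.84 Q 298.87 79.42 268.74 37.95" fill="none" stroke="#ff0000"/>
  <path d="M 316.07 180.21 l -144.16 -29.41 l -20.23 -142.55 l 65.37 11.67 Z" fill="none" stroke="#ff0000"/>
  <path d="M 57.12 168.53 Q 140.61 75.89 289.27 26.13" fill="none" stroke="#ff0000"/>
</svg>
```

G21
G90
G00 X75.89 Y85.53
M4 S398
G01 X74.46 Y92.70 F2011
G01 X70.40 Y98.77
G01 X64.33 Y102.83
G01 X57.16 Y104.26
G01 X49.99 Y102.83
G01 X43.92 Y98.77
G01 X39.86 Y92.70
G01 X38.43 Y85.53
G01 X39.86 Y78.36
G01 X43.92 Y72.29
G01 X49.99 Y68.23
G01 X57.16 Y66.80
G01 X64.33 Y68.23
G01 X70.40 Y72.29
G01 X74.46 Y78.36
G01 X75.89 Y85.53
M5
G00 X287.25 Y82.85
M4 S398
G01 X289.50 Y90.63 F2011
G01 X290.45 Y98.75
G01 X290.09 Y107.22
G01 X288.43 Y116.03
G01 X285.47 Y125.19
G01 X281.20 Y134.70
G01 X275.62 Y144.55
G01 X268.74 Y154.74
M5
G00 X316.07 Y12.48
M4 S398
G01 X171.91 Y41.89 F2011
G01 X151.68 Y184.44
G01 X217.05 Y172.77
G01 X316.07 Y12.48
M5
G00 X57.12 Y24.16
M4 S398
G01 X79.01 Y46.65 F2011
G01 X102.94 Y67.80
G01 X128.90 Y87.61
G01 X156.90 Y106.08
G01 X186.94 Y123.21
G01 X219.01 Y139.00
G01 X253.12 Y153.45
G01 X289.27 Y166.56
M5
G00 X0.00 Y0.00

1 u = 1 mm; y_m = 192.69 − y.

[1] `<circle>` circle, #ff0000→score S398 F2011: (75.89,85.53) → (74.46,92.70) → (70.40,98.77) → (64.33,102.83) → (57.16,104.26) → (49.99,102.83) → (43.92,98.77) → (39.86,92.70) → (38.43,85.53) → (39.86,78.36) → (43.92,72.29) → (49.99,68.23) → (57.16,66.80) → (64.33,68.23) → (70.40,72.29) → (74.46,78.36) → (75.89,85.53) (closed)

[2] `<path>` quadratic bezier, #ff0000→score S398 F2011: (287.25,82.85) → (289.50,90.63) → (290.45,98.75) → (290.09,107.22) → (288.43,116.03) → (285.47,125.19) → (281.20,134.70) → (275.62,144.55) → (268.74,154.74)

[3] `<path>` closed polygon, #ff0000→score S398 F2011: (316.07,12.48) → (171.91,41.89) → (151.68,184.44) → (217.05,172.77) → (316.07,12.48) (closed)

[4] `<path>` quadratic bezier, #ff0000→score S398 F2011: (57.12,24.16) → (79.01,46.65) → (102.94,67.80) → (128.90,87.61) → (156.90,106.08) → (186.94,123.21) → (219.01,139.00) → (253.12,153.45) → (289.27,166.56)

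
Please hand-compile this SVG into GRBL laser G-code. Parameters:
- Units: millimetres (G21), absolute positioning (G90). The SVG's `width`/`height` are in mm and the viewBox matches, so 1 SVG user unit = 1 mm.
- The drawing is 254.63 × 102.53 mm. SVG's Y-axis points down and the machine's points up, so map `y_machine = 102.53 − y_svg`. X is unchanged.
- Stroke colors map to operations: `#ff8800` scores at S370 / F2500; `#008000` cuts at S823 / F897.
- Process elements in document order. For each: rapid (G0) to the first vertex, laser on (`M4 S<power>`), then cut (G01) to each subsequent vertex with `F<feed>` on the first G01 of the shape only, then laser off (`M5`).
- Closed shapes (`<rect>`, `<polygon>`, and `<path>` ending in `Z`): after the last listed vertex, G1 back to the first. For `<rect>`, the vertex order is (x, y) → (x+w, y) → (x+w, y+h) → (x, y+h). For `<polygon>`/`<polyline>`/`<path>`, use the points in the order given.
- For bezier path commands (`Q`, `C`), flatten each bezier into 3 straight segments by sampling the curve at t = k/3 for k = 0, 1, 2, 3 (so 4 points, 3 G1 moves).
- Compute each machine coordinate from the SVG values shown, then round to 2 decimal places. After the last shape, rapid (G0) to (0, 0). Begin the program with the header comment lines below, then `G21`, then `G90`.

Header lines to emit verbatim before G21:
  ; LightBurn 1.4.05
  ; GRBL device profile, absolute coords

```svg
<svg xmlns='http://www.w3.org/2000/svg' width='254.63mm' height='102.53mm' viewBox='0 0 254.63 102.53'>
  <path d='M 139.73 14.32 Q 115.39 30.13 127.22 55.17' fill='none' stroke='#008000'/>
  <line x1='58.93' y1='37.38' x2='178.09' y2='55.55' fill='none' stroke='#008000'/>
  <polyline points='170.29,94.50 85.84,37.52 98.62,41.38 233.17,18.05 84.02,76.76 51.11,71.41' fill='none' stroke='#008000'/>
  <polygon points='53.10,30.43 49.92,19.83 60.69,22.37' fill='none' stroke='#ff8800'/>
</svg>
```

Since the viewBox matches the mm dimensions, user units are millimetres directly. The only transform is the Y-flip y_m = 102.53 − y_svg.

Shape 1 is a quadratic bezier drawn with `<path>`. Its stroke #008000 means cut at S823, F897. After flipping Y the toolpath is (139.73,88.21) → (127.52,76.64) → (123.35,63.03) → (127.22,47.36).

Shape 2 is a line segment drawn with `<line>`. Its stroke #008000 means cut at S823, F897. After flipping Y the toolpath is (58.93,65.15) → (178.09,46.98).

Shape 3 is a open polyline drawn with `<polyline>`. Its stroke #008000 means cut at S823, F897. After flipping Y the toolpath is (170.29,8.03) → (85.84,65.01) → (98.62,61.15) → (233.17,84.48) → (84.02,25.77) → (51.11,31.12).

Shape 4 is a regular polygon drawn with `<polygon>`. Its stroke #ff8800 means score at S370, F2500. After flipping Y the toolpath is (53.10,72.10) → (49.92,82.70) → (60.69,80.16) → (53.10,72.10), returning to the start.

; LightBurn 1.4.05
; GRBL device profile, absolute coords
G21
G90
G0 X139.73 Y88.21
M4 S823
G01 X127.52 Y76.64 F897
G01 X123.35 Y63.03
G01 X127.22 Y47.36
M5
G0 X58.93 Y65.15
M4 S823
G01 X178.09 Y46.98 F897
M5
G0 X170.29 Y8.03
M4 S823
G01 X85.84 Y65.01 F897
G01 X98.62 Y61.15
G01 X233.17 Y84.48
G01 X84.02 Y25.77
G01 X51.11 Y31.12
M5
G0 X53.10 Y72.10
M4 S370
G01 X49.92 Y82.70 F2500
G01 X60.69 Y80.16
G01 X53.10 Y72.10
M5
G0 X0.00 Y0.00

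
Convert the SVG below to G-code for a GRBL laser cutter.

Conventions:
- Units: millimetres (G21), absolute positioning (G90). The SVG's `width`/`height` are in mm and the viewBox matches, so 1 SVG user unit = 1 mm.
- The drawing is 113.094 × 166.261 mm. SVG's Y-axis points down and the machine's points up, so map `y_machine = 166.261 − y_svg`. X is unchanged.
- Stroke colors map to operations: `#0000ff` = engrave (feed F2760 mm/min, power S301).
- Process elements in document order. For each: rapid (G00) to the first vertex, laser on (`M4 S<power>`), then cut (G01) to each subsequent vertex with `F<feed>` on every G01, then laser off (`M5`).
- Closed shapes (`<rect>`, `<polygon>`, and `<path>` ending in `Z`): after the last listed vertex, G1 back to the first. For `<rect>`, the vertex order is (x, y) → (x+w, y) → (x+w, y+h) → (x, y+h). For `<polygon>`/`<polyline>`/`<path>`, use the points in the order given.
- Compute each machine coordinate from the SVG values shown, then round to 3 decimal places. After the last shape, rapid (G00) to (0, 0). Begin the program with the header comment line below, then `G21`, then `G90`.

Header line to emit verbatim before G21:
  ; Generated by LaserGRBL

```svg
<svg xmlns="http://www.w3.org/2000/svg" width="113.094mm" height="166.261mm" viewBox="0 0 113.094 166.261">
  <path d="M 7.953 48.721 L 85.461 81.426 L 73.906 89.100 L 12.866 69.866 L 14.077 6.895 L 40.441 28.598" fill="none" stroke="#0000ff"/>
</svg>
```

viewBox `0 0 113.094 166.261` with mm width/height → 1 unit = 1 mm. Flip: y_m = 166.261 − y_svg.

**Shape 1** — `<path>` open polyline, stroke `#0000ff` → engrave (S301, F2760). Machine vertices: (7.953,117.540) → (85.461,84.835) → (73.906,77.161) → (12.866,96.395) → (14.077,159.366) → (40.441,137.663). Open path.

; Generated by LaserGRBL
G21
G90
G00 X7.953 Y117.540
M4 S301
G01 X85.461 Y84.835 F2760
G01 X73.906 Y77.161 F2760
G01 X12.866 Y96.395 F2760
G01 X14.077 Y159.366 F2760
G01 X40.441 Y137.663 F2760
M5
G00 X0.000 Y0.000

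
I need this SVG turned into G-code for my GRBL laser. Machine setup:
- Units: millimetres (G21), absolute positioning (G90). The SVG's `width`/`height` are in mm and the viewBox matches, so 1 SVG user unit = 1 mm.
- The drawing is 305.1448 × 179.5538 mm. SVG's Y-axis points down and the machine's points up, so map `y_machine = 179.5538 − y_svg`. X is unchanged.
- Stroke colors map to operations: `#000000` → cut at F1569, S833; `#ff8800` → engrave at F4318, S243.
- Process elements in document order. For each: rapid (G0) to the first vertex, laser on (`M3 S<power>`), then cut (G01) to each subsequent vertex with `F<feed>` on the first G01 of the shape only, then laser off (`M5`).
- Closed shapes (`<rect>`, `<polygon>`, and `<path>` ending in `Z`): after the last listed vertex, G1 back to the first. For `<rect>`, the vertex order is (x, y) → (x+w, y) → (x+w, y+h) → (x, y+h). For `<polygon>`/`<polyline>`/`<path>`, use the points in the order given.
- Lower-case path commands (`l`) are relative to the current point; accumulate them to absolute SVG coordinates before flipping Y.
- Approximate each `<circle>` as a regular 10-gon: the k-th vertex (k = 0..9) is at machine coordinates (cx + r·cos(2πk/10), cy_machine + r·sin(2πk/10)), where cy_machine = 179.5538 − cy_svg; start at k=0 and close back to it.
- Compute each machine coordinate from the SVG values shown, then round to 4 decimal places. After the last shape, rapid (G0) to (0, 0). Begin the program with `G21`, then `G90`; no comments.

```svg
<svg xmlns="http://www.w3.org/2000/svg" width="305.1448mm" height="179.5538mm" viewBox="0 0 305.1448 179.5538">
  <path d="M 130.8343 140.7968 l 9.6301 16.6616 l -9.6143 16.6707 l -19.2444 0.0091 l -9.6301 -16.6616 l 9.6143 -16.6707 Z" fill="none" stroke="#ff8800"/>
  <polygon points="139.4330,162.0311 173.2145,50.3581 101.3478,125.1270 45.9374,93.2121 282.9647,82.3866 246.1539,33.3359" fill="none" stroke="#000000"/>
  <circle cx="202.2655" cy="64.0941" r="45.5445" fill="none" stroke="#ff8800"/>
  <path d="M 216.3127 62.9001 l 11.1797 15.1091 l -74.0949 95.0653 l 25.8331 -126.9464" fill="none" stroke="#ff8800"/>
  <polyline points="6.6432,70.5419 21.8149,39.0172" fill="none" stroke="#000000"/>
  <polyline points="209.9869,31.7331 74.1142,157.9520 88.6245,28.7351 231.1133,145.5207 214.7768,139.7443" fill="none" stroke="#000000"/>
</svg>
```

viewBox `0 0 305.1448 179.5538` with mm width/height → 1 unit = 1 mm. Flip: y_m = 179.5538 − y_svg.

**Shape 1** — `<path>` regular polygon, stroke `#ff8800` → engrave (S243, F4318). Machine vertices: (130.8343,38.7570) → (140.4644,22.0954) → (130.8501,5.4247) → (111.6057,5.4156) → (101.9756,22.0772) → (111.5899,38.7479) → (130.8343,38.7570). Closed: final G1 returns to the first vertex.

**Shape 2** — `<polygon>` closed polygon, stroke `#000000` → cut (S833, F1569). Machine vertices: (139.4330,17.5227) → (173.2145,129.1957) → (101.3478,54.4268) → (45.9374,86.3417) → (282.9647,97.1672) → (246.1539,146.2179) → (139.4330,17.5227). Closed: final G1 returns to the first vertex.

**Shape 3** — `<circle>` circle, stroke `#ff8800` → engrave (S243, F4318). Machine vertices: (247.8100,115.4597) → (239.1118,142.2301) → (216.3395,158.7751) → (188.1915,158.7751) → (165.4192,142.2301) → (156.7210,115.4597) → (165.4192,88.6893) → (188.1915,72.1443) → (216.3395,72.1443) → (239.1118,88.6893) → (247.8100,115.4597). Closed: final G1 returns to the first vertex.

**Shape 4** — `<path>` open polyline, stroke `#ff8800` → engrave (S243, F4318). Machine vertices: (216.3127,116.6537) → (227.4924,101.5446) → (153.3975,6.4793) → (179.2306,133.4257). Open path.

**Shape 5** — `<polyline>` line segment, stroke `#000000` → cut (S833, F1569). Machine vertices: (6.6432,109.0119) → (21.8149,140.5366). Open path.

**Shape 6** — `<polyline>` open polyline, stroke `#000000` → cut (S833, F1569). Machine vertices: (209.9869,147.8207) → (74.1142,21.6018) → (88.6245,150.8187) → (231.1133,34.0331) → (214.7768,39.8095). Open path.

G21
G90
G0 X130.8343 Y38.7570
M3 S243
G01 X140.4644 Y22.0954 F4318
G01 X130.8501 Y5.4247
G01 X111.6057 Y5.4156
G01 X101.9756 Y22.0772
G01 X111.5899 Y38.7479
G01 X130.8343 Y38.7570
M5
G0 X139.4330 Y17.5227
M3 S833
G01 X173.2145 Y129.1957 F1569
G01 X101.3478 Y54.4268
G01 X45.9374 Y86.3417
G01 X282.9647 Y97.1672
G01 X246.1539 Y146.2179
G01 X139.4330 Y17.5227
M5
G0 X247.8100 Y115.4597
M3 S243
G01 X239.1118 Y142.2301 F4318
G01 X216.3395 Y158.7751
G01 X188.1915 Y158.7751
G01 X165.4192 Y142.2301
G01 X156.7210 Y115.4597
G01 X165.4192 Y88.6893
G01 X188.1915 Y72.1443
G01 X216.3395 Y72.1443
G01 X239.1118 Y88.6893
G01 X247.8100 Y115.4597
M5
G0 X216.3127 Y116.6537
M3 S243
G01 X227.4924 Y101.5446 F4318
G01 X153.3975 Y6.4793
G01 X179.2306 Y133.4257
M5
G0 X6.6432 Y109.0119
M3 S833
G01 X21.8149 Y140.5366 F1569
M5
G0 X209.9869 Y147.8207
M3 S833
G01 X74.1142 Y21.6018 F1569
G01 X88.6245 Y150.8187
G01 X231.1133 Y34.0331
G01 X214.7768 Y39.8095
M5
G0 X0.0000 Y0.0000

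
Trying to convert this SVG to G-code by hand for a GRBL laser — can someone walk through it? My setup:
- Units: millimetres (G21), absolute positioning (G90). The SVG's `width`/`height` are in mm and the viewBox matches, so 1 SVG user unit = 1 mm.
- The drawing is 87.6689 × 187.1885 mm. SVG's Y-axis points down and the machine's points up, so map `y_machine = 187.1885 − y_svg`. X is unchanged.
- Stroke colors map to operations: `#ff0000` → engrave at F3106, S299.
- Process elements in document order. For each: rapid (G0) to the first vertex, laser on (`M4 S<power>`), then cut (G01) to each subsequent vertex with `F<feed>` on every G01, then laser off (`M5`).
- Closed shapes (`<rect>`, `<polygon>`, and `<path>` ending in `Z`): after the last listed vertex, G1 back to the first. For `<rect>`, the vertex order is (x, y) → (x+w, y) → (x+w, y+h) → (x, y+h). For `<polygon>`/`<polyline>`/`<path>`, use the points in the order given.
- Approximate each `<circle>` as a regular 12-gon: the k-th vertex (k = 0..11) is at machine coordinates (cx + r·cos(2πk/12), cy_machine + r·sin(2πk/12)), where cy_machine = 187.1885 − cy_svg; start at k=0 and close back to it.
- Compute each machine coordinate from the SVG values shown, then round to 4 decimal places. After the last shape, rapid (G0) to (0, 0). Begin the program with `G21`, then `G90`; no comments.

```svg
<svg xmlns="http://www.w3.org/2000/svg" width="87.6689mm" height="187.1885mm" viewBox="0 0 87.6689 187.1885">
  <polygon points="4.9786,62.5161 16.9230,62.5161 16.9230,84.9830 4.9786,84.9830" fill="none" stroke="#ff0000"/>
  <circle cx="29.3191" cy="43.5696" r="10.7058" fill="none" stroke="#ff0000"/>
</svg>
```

viewBox `0 0 87.6689 187.1885` with mm width/height → 1 unit = 1 mm. Flip: y_m = 187.1885 − y_svg.

**Shape 1** — `<polygon>` rectangle, stroke `#ff0000` → engrave (S299, F3106). Machine vertices: (4.9786,124.6724) → (16.9230,124.6724) → (16.9230,102.2055) → (4.9786,102.2055) → (4.9786,124.6724). Closed: final G1 returns to the first vertex.

**Shape 2** — `<circle>` circle, stroke `#ff0000` → engrave (S299, F3106). Machine vertices: (40.0249,143.6189) → (38.5906,148.9718) → (34.6720,152.8904) → (29.3191,154.3247) → (23.9662,152.8904) → (20.0476,148.9718) → (18.6133,143.6189) → (20.0476,138.2660) → (23.9662,134.3474) → (29.3191,132.9131) → (34.6720,134.3474) → (38.5906,138.2660) → (40.0249,143.6189). Closed: final G1 returns to the first vertex.

G21
G90
G0 X4.9786 Y124.6724
M4 S299
G01 X16.9230 Y124.6724 F3106
G01 X16.9230 Y102.2055 F3106
G01 X4.9786 Y102.2055 F3106
G01 X4.9786 Y124.6724 F3106
M5
G0 X40.0249 Y143.6189
M4 S299
G01 X38.5906 Y148.9718 F3106
G01 X34.6720 Y152.8904 F3106
G01 X29.3191 Y154.3247 F3106
G01 X23.9662 Y152.8904 F3106
G01 X20.0476 Y148.9718 F3106
G01 X18.6133 Y143.6189 F3106
G01 X20.0476 Y138.2660 F3106
G01 X23.9662 Y134.3474 F3106
G01 X29.3191 Y132.9131 F3106
G01 X34.6720 Y134.3474 F3106
G01 X38.5906 Y138.2660 F3106
G01 X40.0249 Y143.6189 F3106
M5
G0 X0.0000 Y0.0000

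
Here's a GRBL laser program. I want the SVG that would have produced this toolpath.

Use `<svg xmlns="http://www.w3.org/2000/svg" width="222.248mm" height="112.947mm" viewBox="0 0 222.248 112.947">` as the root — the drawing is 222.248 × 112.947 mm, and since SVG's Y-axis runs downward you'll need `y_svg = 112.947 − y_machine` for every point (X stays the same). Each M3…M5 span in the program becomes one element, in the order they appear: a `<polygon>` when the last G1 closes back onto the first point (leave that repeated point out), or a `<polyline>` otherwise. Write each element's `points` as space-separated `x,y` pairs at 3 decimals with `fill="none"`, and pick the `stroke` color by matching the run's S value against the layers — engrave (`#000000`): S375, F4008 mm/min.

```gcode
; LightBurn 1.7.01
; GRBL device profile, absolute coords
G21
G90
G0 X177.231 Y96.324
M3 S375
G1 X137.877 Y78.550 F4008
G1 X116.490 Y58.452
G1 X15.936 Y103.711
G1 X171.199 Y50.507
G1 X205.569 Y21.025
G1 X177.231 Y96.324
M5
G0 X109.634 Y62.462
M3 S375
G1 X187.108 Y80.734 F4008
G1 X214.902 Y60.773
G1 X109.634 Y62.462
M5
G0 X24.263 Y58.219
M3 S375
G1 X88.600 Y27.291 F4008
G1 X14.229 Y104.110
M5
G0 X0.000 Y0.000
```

<svg xmlns="http://www.w3.org/2000/svg" width="222.248mm" height="112.947mm" viewBox="0 0 222.248 112.947">
  <polygon points="177.231,16.623 137.877,34.397 116.490,54.495 15.936,9.236 171.199,62.440 205.569,91.922" fill="none" stroke="#000000"/>
  <polygon points="109.634,50.485 187.108,32.213 214.902,52.174" fill="none" stroke="#000000"/>
  <polyline points="24.263,54.728 88.600,85.656 14.229,8.837" fill="none" stroke="#000000"/>
</svg>

y_svg = 112.947 − y_m. Every run uses S375, so all elements get stroke `#000000` (engrave).

[1] closed run; points: 177.231,16.623 137.877,34.397 116.490,54.495 15.936,9.236 171.199,62.440 205.569,91.922

[2] closed run; points: 109.634,50.485 187.108,32.213 214.902,52.174

[3] open run; points: 24.263,54.728 88.600,85.656 14.229,8.837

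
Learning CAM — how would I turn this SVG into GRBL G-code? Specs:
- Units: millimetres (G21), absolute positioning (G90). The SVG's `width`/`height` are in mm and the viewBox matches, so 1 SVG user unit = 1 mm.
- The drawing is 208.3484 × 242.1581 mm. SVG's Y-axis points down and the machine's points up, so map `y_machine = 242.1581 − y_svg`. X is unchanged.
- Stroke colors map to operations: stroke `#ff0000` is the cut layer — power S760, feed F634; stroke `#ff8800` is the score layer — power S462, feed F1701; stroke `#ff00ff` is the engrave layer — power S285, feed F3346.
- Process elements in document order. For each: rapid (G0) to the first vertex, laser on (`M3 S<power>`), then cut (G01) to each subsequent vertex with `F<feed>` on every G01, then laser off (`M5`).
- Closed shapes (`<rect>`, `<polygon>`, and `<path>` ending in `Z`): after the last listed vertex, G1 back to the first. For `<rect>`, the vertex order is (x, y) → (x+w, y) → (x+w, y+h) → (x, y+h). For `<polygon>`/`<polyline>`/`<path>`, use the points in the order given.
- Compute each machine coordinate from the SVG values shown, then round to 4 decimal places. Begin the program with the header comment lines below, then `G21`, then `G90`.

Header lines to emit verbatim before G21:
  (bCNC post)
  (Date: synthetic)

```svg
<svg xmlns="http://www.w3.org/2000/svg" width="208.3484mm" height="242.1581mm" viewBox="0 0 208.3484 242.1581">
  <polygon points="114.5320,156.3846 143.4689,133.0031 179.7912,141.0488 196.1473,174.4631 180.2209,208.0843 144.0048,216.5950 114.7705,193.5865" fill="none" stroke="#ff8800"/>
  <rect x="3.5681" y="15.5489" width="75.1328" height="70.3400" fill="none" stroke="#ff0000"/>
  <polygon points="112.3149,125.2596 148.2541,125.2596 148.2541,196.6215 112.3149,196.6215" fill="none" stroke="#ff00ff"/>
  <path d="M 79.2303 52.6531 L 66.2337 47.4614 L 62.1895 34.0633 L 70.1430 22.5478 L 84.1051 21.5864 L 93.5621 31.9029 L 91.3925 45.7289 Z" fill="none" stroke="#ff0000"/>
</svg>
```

(bCNC post)
(Date: synthetic)
G21
G90
G0 X114.5320 Y85.7735
M3 S462
G01 X143.4689 Y109.1550 F1701
G01 X179.7912 Y101.1093 F1701
G01 X196.1473 Y67.6950 F1701
G01 X180.2209 Y34.0738 F1701
G01 X144.0048 Y25.5631 F1701
G01 X114.7705 Y48.5716 F1701
G01 X114.5320 Y85.7735 F1701
M5
G0 X3.5681 Y226.6092
M3 S760
G01 X78.7009 Y226.6092 F634
G01 X78.7009 Y156.2692 F634
G01 X3.5681 Y156.2692 F634
G01 X3.5681 Y226.6092 F634
M5
G0 X112.3149 Y116.8985
M3 S285
G01 X148.2541 Y116.8985 F3346
G01 X148.2541 Y45.5366 F3346
G01 X112.3149 Y45.5366 F3346
G01 X112.3149 Y116.8985 F3346
M5
G0 X79.2303 Y189.5050
M3 S760
G01 X66.2337 Y194.6967 F634
G01 X62.1895 Y208.0948 F634
G01 X70.1430 Y219.6103 F634
G01 X84.1051 Y220.5717 F634
G01 X93.5621 Y210.2552 F634
G01 X91.3925 Y196.4292 F634
G01 X79.2303 Y189.5050 F634
M5

1 u = 1 mm; y_m = 242.1581 − y.

[1] `<polygon>` regular polygon, #ff8800→score S462 F1701: (114.5320,85.7735) → (143.4689,109.1550) → (179.7912,101.1093) → (196.1473,67.6950) → (180.2209,34.0738) → (144.0048,25.5631) → (114.7705,48.5716) → (114.5320,85.7735) (closed)

[2] `<rect>` rectangle, #ff0000→cut S760 F634: (3.5681,226.6092) → (78.7009,226.6092) → (78.7009,156.2692) → (3.5681,156.2692) → (3.5681,226.6092) (closed)

[3] `<polygon>` rectangle, #ff00ff→engrave S285 F3346: (112.3149,116.8985) → (148.2541,116.8985) → (148.2541,45.5366) → (112.3149,45.5366) → (112.3149,116.8985) (closed)

[4] `<path>` regular polygon, #ff0000→cut S760 F634: (79.2303,189.5050) → (66.2337,194.6967) → (62.1895,208.0948) → (70.1430,219.6103) → (84.1051,220.5717) → (93.5621,210.2552) → (91.3925,196.4292) → (79.2303,189.5050) (closed)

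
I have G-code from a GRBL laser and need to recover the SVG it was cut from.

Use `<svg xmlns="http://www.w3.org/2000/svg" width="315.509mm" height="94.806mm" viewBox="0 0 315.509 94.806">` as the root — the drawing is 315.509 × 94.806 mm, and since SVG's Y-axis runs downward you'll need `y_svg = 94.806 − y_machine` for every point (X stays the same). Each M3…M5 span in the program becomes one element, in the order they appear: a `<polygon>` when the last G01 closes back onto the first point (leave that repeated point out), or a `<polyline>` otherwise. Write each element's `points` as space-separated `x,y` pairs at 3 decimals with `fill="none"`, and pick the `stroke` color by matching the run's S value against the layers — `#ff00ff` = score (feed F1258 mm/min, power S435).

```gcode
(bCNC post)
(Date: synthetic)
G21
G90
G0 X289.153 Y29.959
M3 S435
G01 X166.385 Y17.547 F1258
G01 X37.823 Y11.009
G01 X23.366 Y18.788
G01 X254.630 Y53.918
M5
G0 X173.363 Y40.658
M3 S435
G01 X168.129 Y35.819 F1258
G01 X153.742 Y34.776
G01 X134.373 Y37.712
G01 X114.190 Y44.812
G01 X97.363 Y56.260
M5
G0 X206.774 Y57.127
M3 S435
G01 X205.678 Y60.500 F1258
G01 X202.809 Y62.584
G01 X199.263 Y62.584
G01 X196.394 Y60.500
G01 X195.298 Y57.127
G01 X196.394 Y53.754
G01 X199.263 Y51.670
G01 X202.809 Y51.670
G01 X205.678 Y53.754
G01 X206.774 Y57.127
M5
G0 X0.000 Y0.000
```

Each laser-on run becomes one SVG element. Flip Y back into SVG space with y_svg = 94.806 − y_machine. Every run uses S435, so all elements get stroke `#ff00ff` (score).

Run 1: The run is open, so emit a `<polyline>` with points (Y-flipped): 289.153,64.847 166.385,77.259 37.823,83.797 23.366,76.018 254.630,40.888.

Run 2: The run is open, so emit a `<polyline>` with points (Y-flipped): 173.363,54.148 168.129,58.987 153.742,60.030 134.373,57.094 114.190,49.994 97.363,38.546.

Run 3: The run returns to its start, so emit a `<polygon>` with points (Y-flipped): 206.774,37.679 205.678,34.306 202.809,32.222 199.263,32.222 196.394,34.306 195.298,37.679 196.394,41.052 199.263,43.136 202.809,43.136 205.678,41.052.

<svg xmlns="http://www.w3.org/2000/svg" width="315.509mm" height="94.806mm" viewBox="0 0 315.509 94.806">
  <polyline points="289.153,64.847 166.385,77.259 37.823,83.797 23.366,76.018 254.630,40.888" fill="none" stroke="#ff00ff"/>
  <polyline points="173.363,54.148 168.129,58.987 153.742,60.030 134.373,57.094 114.190,49.994 97.363,38.546" fill="none" stroke="#ff00ff"/>
  <polygon points="206.774,37.679 205.678,34.306 202.809,32.222 199.263,32.222 196.394,34.306 195.298,37.679 196.394,41.052 199.263,43.136 202.809,43.136 205.678,41.052" fill="none" stroke="#ff00ff"/>
</svg>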